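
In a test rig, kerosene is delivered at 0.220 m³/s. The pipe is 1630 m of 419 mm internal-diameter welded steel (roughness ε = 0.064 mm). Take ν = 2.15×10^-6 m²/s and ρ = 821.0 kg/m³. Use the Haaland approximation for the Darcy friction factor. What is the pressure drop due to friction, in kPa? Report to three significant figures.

V = 4Q/(πD²) = 4·0.220/(π·0.419²) = 1.596 m/s
Re = VD/ν = 1.596·0.419/2.15×10^-6 = 3.11×10^5 → turbulent
ε/D = 0.064/419 = 1.53×10^-4
Haaland: f = 0.01561
h_f = f(L/D)V²/(2g) = 0.01561·(1630/0.419)·1.596²/(2·9.81) = 7.880 m
Δp = ρg·h_f = 821.0·9.81·7.880 = 63.47 kPa

Δp ≈ 63.5 kPa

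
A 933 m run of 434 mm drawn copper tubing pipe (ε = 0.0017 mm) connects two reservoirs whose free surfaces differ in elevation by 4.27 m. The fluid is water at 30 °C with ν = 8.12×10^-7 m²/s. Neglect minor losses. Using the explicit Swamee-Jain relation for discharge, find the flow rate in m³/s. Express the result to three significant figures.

Swamee-Jain (Type II): Q = -0.965·√(gD⁵h_f/L)·ln[ε/(3.7D) + √(3.17ν²L/(gD³h_f))]
√(gD⁵h_f/L) = √(9.81·0.434⁵·4.27/933) = 0.02629
ε/(3.7D) = 1.06×10^-6; √(3.17ν²L/(gD³h_f)) = 2.39×10^-5
Q = -0.965·0.02629·ln(2.492×10^-5) = 0.2689 m³/s
Check: V = 1.82 m/s, Re = 9.72×10^5, f = 0.01176, h_f = 4.26 m ≈ 4.27 m ✓

Q ≈ 0.269 m³/s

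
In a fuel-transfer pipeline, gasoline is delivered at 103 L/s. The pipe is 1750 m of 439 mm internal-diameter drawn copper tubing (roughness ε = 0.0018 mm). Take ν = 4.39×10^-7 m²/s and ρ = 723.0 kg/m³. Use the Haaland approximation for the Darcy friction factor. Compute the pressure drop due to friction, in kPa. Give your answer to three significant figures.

Δp ≈ 8.29 kPa

V = 4Q/(πD²) = 4·0.103/(π·0.439²) = 0.6805 m/s
Re = VD/ν = 0.6805·0.439/4.39×10^-7 = 6.80×10^5 → turbulent
ε/D = 0.0018/439 = 4.10×10^-6
Haaland: f = 0.01243
h_f = f(L/D)V²/(2g) = 0.01243·(1750/0.439)·0.6805²/(2·9.81) = 1.169 m
Δp = ρg·h_f = 723.0·9.81·1.169 = 8.293 kPa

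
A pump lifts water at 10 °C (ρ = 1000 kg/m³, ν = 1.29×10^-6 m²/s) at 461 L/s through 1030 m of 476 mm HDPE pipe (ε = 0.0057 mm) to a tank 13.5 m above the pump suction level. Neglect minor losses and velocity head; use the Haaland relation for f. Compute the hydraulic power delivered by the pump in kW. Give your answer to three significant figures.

V = 4Q/(πD²) = 2.591 m/s; Re = 9.56×10^5; ε/D = 1.20×10^-5; f = 0.01189
h_f = f(L/D)V²/2g = 8.798 m
Total head H = z + h_f = 13.5 + 8.798 = 22.30 m
P_hyd = ρgQH = 1000·9.81·0.461·22.30 = 100.8 kW

P_hyd ≈ 101 kW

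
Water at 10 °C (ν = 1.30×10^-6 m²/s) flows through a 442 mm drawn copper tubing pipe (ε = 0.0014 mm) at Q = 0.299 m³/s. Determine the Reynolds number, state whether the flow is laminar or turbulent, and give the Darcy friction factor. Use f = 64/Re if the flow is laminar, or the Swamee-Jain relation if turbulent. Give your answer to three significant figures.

V = 4Q/(πD²) = 1.949 m/s
Re = VD/ν = 1.949·0.442/1.30×10^-6 = 6.63×10^5
Re > 4000 → turbulent; ε/D = 3.17×10^-6
Swamee-Jain: f = 0.01252

Re ≈ 6.63×10^5; turbulent; f ≈ 0.0125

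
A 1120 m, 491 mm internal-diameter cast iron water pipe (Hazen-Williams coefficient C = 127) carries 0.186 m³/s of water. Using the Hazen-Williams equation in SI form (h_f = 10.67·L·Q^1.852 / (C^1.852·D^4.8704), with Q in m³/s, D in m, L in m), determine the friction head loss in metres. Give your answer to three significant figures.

h_f = 10.67·1120·0.186^1.852 / (127^1.852·0.491^4.8704) = 2.152 m

h_f ≈ 2.15 m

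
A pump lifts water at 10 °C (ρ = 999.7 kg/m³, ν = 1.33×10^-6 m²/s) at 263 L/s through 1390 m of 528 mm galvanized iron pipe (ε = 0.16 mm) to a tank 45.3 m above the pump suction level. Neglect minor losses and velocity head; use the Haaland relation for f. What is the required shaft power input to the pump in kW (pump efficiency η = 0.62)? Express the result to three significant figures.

P_shaft ≈ 202 kW

V = 4Q/(πD²) = 1.201 m/s; Re = 4.77×10^5; ε/D = 3.03×10^-4; f = 0.01623
h_f = f(L/D)V²/2g = 3.142 m
Total head H = z + h_f = 45.3 + 3.142 = 48.44 m
P_hyd = ρgQH = 999.7·9.81·0.263·48.44 = 124.9 kW
P_shaft = P_hyd/η = 124.9/0.62 = 201.5 kW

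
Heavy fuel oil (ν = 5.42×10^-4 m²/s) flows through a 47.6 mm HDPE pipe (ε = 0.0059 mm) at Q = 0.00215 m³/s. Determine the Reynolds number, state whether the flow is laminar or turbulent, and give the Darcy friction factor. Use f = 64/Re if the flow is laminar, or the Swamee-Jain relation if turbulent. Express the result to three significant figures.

Re ≈ 106; laminar; f = 64/Re ≈ 0.603

V = 4Q/(πD²) = 1.208 m/s
Re = VD/ν = 1.208·0.0476/5.42×10^-4 = 106
Re < 2300 → laminar → f = 64/Re = 0.6032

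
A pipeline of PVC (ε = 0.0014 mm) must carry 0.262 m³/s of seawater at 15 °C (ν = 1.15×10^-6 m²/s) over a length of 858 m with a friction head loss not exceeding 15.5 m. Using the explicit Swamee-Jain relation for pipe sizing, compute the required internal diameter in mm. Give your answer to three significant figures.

Swamee-Jain (Type III): D = 0.66·[ε^1.25·(LQ²/(gh_f))^4.75 + ν·Q^9.4·(L/(gh_f))^5.2]^0.04
LQ²/(gh_f) = 0.3873; L/(gh_f) = 5.643
Term 1 = ε^1.25·(…)^4.75 = 5.32×10^-10; Term 2 = ν·Q^9.4·(…)^5.2 = 3.17×10^-8
D = 0.66·(5.32×10^-10 + 3.17×10^-8)^0.04 = 0.3310 m = 331 mm
Check: V = 3.04 m/s, Re = 8.76×10^5, f = 0.01197, h_f = 14.7 m ≈ 15.5 m ✓

D ≈ 331 mm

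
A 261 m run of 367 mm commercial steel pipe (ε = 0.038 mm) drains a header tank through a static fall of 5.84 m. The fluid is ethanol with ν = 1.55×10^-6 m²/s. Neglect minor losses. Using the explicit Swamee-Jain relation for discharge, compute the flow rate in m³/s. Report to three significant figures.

Swamee-Jain (Type II): Q = -0.965·√(gD⁵h_f/L)·ln[ε/(3.7D) + √(3.17ν²L/(gD³h_f))]
√(gD⁵h_f/L) = √(9.81·0.367⁵·5.84/261) = 0.03823
ε/(3.7D) = 2.80×10^-5; √(3.17ν²L/(gD³h_f)) = 2.65×10^-5
Q = -0.965·0.03823·ln(5.448×10^-5) = 0.3622 m³/s
Check: V = 3.42 m/s, Re = 8.11×10^5, f = 0.01381, h_f = 5.87 m ≈ 5.84 m ✓

Q ≈ 0.362 m³/s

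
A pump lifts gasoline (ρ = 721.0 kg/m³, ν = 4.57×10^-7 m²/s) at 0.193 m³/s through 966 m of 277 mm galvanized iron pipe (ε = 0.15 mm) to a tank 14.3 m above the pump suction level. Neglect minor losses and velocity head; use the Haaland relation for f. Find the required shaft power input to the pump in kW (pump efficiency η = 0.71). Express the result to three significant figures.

P_shaft ≈ 88.0 kW

V = 4Q/(πD²) = 3.203 m/s; Re = 1.94×10^6; ε/D = 5.42×10^-4; f = 0.01725
h_f = f(L/D)V²/2g = 31.46 m
Total head H = z + h_f = 14.3 + 31.46 = 45.76 m
P_hyd = ρgQH = 721.0·9.81·0.193·45.76 = 62.46 kW
P_shaft = P_hyd/η = 62.46/0.71 = 87.97 kW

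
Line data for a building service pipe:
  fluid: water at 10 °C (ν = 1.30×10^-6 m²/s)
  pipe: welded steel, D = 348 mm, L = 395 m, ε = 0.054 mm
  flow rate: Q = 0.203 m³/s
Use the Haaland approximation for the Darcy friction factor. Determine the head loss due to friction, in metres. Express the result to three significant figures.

h_f ≈ 3.87 m

V = 4Q/(πD²) = 4·0.203/(π·0.348²) = 2.134 m/s
Re = VD/ν = 2.134·0.348/1.30×10^-6 = 5.71×10^5 → turbulent
ε/D = 0.054/348 = 1.55×10^-4
Haaland: f = 0.01467
h_f = f(L/D)V²/(2g) = 0.01467·(395/0.348)·2.134²/(2·9.81) = 3.867 m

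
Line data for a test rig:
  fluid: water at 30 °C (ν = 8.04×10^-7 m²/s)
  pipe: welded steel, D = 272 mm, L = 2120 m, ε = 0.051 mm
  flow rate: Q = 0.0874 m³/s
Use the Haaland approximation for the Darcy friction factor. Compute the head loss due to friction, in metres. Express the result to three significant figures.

V = 4Q/(πD²) = 4·0.0874/(π·0.272²) = 1.504 m/s
Re = VD/ν = 1.504·0.272/8.04×10^-7 = 5.09×10^5 → turbulent
ε/D = 0.051/272 = 1.87×10^-4
Haaland: f = 0.01515
h_f = f(L/D)V²/(2g) = 0.01515·(2120/0.272)·1.504²/(2·9.81) = 13.61 m

h_f ≈ 13.6 m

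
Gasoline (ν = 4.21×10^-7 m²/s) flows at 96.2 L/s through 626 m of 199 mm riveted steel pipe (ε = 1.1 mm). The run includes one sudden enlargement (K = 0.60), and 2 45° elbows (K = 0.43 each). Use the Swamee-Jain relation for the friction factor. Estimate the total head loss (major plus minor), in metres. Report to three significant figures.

V = 4Q/(πD²) = 3.093 m/s; V²/2g = 0.4876 m
Re = 1.46×10^6, ε/D = 0.00553 → f = 0.03142 (Swamee-Jain)
Major: h_f = f(L/D)·V²/2g = 0.03142·3146·0.4876 = 48.19 m
Minor: ΣK = 1.46; h_m = ΣK·V²/2g = 0.7119 m
Total H_L = 48.19 + 0.7119 = 48.90 m

H_L ≈ 48.9 m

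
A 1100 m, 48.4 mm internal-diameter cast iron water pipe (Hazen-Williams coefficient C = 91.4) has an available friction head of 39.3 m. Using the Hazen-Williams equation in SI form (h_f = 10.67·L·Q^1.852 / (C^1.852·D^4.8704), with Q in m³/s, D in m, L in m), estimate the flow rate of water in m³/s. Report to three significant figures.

Q ≈ 0.00147 m³/s

Rearranging: Q = [h_f·C^1.852·D^4.8704 / (10.67·L)]^(1/1.852)
Q = [39.3·91.4^1.852·0.0484^4.8704 / (10.67·1100)]^0.540 = 0.001465 m³/s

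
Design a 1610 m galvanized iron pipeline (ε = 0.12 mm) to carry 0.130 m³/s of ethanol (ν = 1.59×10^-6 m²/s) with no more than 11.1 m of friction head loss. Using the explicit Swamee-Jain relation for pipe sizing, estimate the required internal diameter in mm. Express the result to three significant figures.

Swamee-Jain (Type III): D = 0.66·[ε^1.25·(LQ²/(gh_f))^4.75 + ν·Q^9.4·(L/(gh_f))^5.2]^0.04
LQ²/(gh_f) = 0.2499; L/(gh_f) = 14.79
Term 1 = ε^1.25·(…)^4.75 = 1.73×10^-8; Term 2 = ν·Q^9.4·(…)^5.2 = 9.03×10^-9
D = 0.66·(1.73×10^-8 + 9.03×10^-9)^0.04 = 0.3284 m = 328 mm
Check: V = 1.54 m/s, Re = 3.17×10^5, f = 0.01743, h_f = 10.3 m ≈ 11.1 m ✓

D ≈ 328 mm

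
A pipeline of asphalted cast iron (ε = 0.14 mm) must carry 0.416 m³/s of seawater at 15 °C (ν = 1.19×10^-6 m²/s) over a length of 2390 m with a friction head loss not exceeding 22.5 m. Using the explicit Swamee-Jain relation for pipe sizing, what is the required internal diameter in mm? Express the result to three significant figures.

Swamee-Jain (Type III): D = 0.66·[ε^1.25·(LQ²/(gh_f))^4.75 + ν·Q^9.4·(L/(gh_f))^5.2]^0.04
LQ²/(gh_f) = 1.874; L/(gh_f) = 10.83
Term 1 = ε^1.25·(…)^4.75 = 3.01×10^-4; Term 2 = ν·Q^9.4·(…)^5.2 = 7.49×10^-5
D = 0.66·(3.01×10^-4 + 7.49×10^-5)^0.04 = 0.4814 m = 481 mm
Check: V = 2.29 m/s, Re = 9.25×10^5, f = 0.01573, h_f = 20.8 m ≈ 22.5 m ✓

D ≈ 481 mm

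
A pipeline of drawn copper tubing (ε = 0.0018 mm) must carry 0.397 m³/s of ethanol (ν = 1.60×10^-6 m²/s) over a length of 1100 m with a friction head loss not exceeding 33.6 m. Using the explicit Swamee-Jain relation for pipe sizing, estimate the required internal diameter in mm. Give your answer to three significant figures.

D ≈ 352 mm

Swamee-Jain (Type III): D = 0.66·[ε^1.25·(LQ²/(gh_f))^4.75 + ν·Q^9.4·(L/(gh_f))^5.2]^0.04
LQ²/(gh_f) = 0.5260; L/(gh_f) = 3.337
Term 1 = ε^1.25·(…)^4.75 = 3.12×10^-9; Term 2 = ν·Q^9.4·(…)^5.2 = 1.43×10^-7
D = 0.66·(3.12×10^-9 + 1.43×10^-7)^0.04 = 0.3516 m = 352 mm
Check: V = 4.09 m/s, Re = 8.98×10^5, f = 0.01194, h_f = 31.8 m ≈ 33.6 m ✓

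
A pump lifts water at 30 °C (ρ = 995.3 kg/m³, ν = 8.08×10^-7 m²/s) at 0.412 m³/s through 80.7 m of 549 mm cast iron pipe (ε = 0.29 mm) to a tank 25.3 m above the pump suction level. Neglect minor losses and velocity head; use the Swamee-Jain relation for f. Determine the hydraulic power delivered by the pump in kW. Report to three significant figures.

P_hyd ≈ 103 kW

V = 4Q/(πD²) = 1.740 m/s; Re = 1.18×10^6; ε/D = 5.28×10^-4; f = 0.01741
h_f = f(L/D)V²/2g = 0.3951 m
Total head H = z + h_f = 25.3 + 0.3951 = 25.70 m
P_hyd = ρgQH = 995.3·9.81·0.412·25.70 = 103.4 kW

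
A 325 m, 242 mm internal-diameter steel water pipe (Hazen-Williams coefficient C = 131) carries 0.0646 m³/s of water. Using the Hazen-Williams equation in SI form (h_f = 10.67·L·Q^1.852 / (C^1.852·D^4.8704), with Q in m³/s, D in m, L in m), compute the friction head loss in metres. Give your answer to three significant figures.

h_f ≈ 2.61 m

h_f = 10.67·325·0.0646^1.852 / (131^1.852·0.242^4.8704) = 2.609 m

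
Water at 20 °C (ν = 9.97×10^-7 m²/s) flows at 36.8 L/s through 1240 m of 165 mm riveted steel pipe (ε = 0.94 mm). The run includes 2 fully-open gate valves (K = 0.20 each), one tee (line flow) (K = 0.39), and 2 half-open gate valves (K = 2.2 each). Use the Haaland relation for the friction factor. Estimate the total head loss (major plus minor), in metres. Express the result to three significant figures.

V = 4Q/(πD²) = 1.721 m/s; V²/2g = 0.1510 m
Re = 2.85×10^5, ε/D = 0.00570 → f = 0.03195 (Haaland)
Major: h_f = f(L/D)·V²/2g = 0.03195·7515·0.1510 = 36.25 m
Minor: ΣK = 5.19; h_m = ΣK·V²/2g = 0.7835 m
Total H_L = 36.25 + 0.7835 = 37.03 m

H_L ≈ 37.0 m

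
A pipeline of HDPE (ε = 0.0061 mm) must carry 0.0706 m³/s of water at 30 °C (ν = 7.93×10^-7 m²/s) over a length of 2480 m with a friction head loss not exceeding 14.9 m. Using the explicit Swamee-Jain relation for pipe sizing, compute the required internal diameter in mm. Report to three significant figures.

Swamee-Jain (Type III): D = 0.66·[ε^1.25·(LQ²/(gh_f))^4.75 + ν·Q^9.4·(L/(gh_f))^5.2]^0.04
LQ²/(gh_f) = 0.08457; L/(gh_f) = 16.97
Term 1 = ε^1.25·(…)^4.75 = 2.43×10^-12; Term 2 = ν·Q^9.4·(…)^5.2 = 2.96×10^-11
D = 0.66·(2.43×10^-12 + 2.96×10^-11)^0.04 = 0.2511 m = 251 mm
Check: V = 1.43 m/s, Re = 4.51×10^5, f = 0.01369, h_f = 14.0 m ≈ 14.9 m ✓

D ≈ 251 mm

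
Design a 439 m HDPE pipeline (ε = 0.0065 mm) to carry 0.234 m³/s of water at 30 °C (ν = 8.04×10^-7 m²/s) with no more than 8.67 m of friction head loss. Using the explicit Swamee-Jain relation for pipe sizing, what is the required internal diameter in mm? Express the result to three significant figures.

Swamee-Jain (Type III): D = 0.66·[ε^1.25·(LQ²/(gh_f))^4.75 + ν·Q^9.4·(L/(gh_f))^5.2]^0.04
LQ²/(gh_f) = 0.2826; L/(gh_f) = 5.162
Term 1 = ε^1.25·(…)^4.75 = 8.12×10^-10; Term 2 = ν·Q^9.4·(…)^5.2 = 4.81×10^-9
D = 0.66·(8.12×10^-10 + 4.81×10^-9)^0.04 = 0.3087 m = 309 mm
Check: V = 3.13 m/s, Re = 1.20×10^6, f = 0.01181, h_f = 8.37 m ≈ 8.67 m ✓

D ≈ 309 mm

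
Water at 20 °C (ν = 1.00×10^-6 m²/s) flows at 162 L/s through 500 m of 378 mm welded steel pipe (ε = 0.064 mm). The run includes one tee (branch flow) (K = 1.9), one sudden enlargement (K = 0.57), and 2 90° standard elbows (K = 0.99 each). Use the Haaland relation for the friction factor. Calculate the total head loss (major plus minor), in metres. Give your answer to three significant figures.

V = 4Q/(πD²) = 1.444 m/s; V²/2g = 0.1062 m
Re = 5.46×10^5, ε/D = 1.69×10^-4 → f = 0.01488 (Haaland)
Major: h_f = f(L/D)·V²/2g = 0.01488·1323·0.1062 = 2.090 m
Minor: ΣK = 4.45; h_m = ΣK·V²/2g = 0.4727 m
Total H_L = 2.090 + 0.4727 = 2.563 m

H_L ≈ 2.56 m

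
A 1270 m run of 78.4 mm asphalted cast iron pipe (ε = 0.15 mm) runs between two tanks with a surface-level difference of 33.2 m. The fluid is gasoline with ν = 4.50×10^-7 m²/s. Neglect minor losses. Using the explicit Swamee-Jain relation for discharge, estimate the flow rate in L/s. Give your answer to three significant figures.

Swamee-Jain (Type II): Q = -0.965·√(gD⁵h_f/L)·ln[ε/(3.7D) + √(3.17ν²L/(gD³h_f))]
√(gD⁵h_f/L) = √(9.81·0.0784⁵·33.2/1270) = 8.715×10^-4
ε/(3.7D) = 5.17×10^-4; √(3.17ν²L/(gD³h_f)) = 7.21×10^-5
Q = -0.965·8.715×10^-4·ln(5.892×10^-4) = 0.006255 m³/s
Check: V = 1.30 m/s, Re = 2.26×10^5, f = 0.02413, h_f = 33.4 m ≈ 33.2 m ✓

Q ≈ 6.25 L/s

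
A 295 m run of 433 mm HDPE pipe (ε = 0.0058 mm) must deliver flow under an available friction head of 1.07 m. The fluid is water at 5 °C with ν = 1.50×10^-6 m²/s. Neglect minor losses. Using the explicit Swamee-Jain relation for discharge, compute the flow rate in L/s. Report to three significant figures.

Q ≈ 221 L/s

Swamee-Jain (Type II): Q = -0.965·√(gD⁵h_f/L)·ln[ε/(3.7D) + √(3.17ν²L/(gD³h_f))]
√(gD⁵h_f/L) = √(9.81·0.433⁵·1.07/295) = 0.02327
ε/(3.7D) = 3.62×10^-6; √(3.17ν²L/(gD³h_f)) = 4.97×10^-5
Q = -0.965·0.02327·ln(5.331×10^-5) = 0.2210 m³/s
Check: V = 1.50 m/s, Re = 4.33×10^5, f = 0.01363, h_f = 1.07 m ≈ 1.07 m ✓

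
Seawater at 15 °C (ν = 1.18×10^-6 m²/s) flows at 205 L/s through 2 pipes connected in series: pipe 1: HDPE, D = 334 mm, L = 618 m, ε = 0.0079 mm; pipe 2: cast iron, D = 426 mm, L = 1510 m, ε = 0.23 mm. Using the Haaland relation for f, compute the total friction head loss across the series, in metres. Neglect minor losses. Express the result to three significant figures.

Pipe 1: V = 2.340 m/s, Re = 6.62×10^5, ε/D = 2.37×10^-5, f = 0.01277, h_1 = f(L/D)V²/2g = 6.594 m
Pipe 2: V = 1.438 m/s, Re = 5.19×10^5, ε/D = 5.40×10^-4, f = 0.01780, h_2 = f(L/D)V²/2g = 6.652 m
Series → Q common, losses add: H = Σh = 13.25 m

H ≈ 13.2 m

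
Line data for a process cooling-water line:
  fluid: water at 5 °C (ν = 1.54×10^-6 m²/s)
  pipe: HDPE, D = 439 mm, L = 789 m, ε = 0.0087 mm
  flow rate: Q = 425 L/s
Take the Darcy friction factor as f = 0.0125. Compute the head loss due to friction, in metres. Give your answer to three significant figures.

V = 4Q/(πD²) = 4·0.425/(π·0.439²) = 2.808 m/s
h_f = f(L/D)V²/(2g) = 0.01250·(789/0.439)·2.808²/(2·9.81) = 9.027 m

h_f ≈ 9.03 m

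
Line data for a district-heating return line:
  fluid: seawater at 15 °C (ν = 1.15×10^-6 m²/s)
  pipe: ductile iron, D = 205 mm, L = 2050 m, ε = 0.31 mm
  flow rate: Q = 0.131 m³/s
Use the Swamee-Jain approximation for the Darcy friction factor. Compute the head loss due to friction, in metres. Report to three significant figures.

V = 4Q/(πD²) = 4·0.131/(π·0.205²) = 3.969 m/s
Re = VD/ν = 3.969·0.205/1.15×10^-6 = 7.08×10^5 → turbulent
ε/D = 0.31/205 = 0.00151
Swamee-Jain: f = 0.02219
h_f = f(L/D)V²/(2g) = 0.02219·(2050/0.205)·3.969²/(2·9.81) = 178.1 m

h_f ≈ 178 m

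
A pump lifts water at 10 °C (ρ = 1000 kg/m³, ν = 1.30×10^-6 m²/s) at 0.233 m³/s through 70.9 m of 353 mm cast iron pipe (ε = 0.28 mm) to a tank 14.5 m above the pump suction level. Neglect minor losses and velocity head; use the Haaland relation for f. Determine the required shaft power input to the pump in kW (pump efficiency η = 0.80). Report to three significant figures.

V = 4Q/(πD²) = 2.381 m/s; Re = 6.46×10^5; ε/D = 7.93×10^-4; f = 0.01909
h_f = f(L/D)V²/2g = 1.108 m
Total head H = z + h_f = 14.5 + 1.108 = 15.61 m
P_hyd = ρgQH = 1000·9.81·0.233·15.61 = 35.68 kW
P_shaft = P_hyd/η = 35.68/0.80 = 44.59 kW

P_shaft ≈ 44.6 kW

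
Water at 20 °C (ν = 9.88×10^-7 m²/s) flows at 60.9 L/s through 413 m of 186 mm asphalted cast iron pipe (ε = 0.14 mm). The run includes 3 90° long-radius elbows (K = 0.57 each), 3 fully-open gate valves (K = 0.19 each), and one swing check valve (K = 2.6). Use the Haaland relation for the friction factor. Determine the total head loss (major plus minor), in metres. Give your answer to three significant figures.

V = 4Q/(πD²) = 2.241 m/s; V²/2g = 0.2560 m
Re = 4.22×10^5, ε/D = 7.53×10^-4 → f = 0.01913 (Haaland)
Major: h_f = f(L/D)·V²/2g = 0.01913·2220·0.2560 = 10.88 m
Minor: ΣK = 4.88; h_m = ΣK·V²/2g = 1.249 m
Total H_L = 10.88 + 1.249 = 12.12 m

H_L ≈ 12.1 m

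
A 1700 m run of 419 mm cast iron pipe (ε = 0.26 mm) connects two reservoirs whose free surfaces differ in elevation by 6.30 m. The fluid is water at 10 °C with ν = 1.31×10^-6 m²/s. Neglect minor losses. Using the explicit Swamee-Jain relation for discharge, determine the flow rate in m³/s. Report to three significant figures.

Q ≈ 0.177 m³/s

Swamee-Jain (Type II): Q = -0.965·√(gD⁵h_f/L)·ln[ε/(3.7D) + √(3.17ν²L/(gD³h_f))]
√(gD⁵h_f/L) = √(9.81·0.419⁵·6.30/1700) = 0.02167
ε/(3.7D) = 1.68×10^-4; √(3.17ν²L/(gD³h_f)) = 4.51×10^-5
Q = -0.965·0.02167·ln(2.128×10^-4) = 0.1768 m³/s
Check: V = 1.28 m/s, Re = 4.10×10^5, f = 0.01866, h_f = 6.34 m ≈ 6.30 m ✓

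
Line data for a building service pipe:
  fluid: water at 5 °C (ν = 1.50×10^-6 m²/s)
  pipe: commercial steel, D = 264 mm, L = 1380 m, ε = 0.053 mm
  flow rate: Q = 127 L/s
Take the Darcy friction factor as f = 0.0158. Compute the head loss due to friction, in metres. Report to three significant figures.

h_f ≈ 22.7 m

V = 4Q/(πD²) = 4·0.127/(π·0.264²) = 2.320 m/s
h_f = f(L/D)V²/(2g) = 0.01580·(1380/0.264)·2.320²/(2·9.81) = 22.66 m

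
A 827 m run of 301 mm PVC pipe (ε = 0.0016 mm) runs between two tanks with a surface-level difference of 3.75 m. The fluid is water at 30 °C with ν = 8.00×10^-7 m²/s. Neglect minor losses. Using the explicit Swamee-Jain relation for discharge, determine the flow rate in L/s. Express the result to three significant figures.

Q ≈ 102 L/s

Swamee-Jain (Type II): Q = -0.965·√(gD⁵h_f/L)·ln[ε/(3.7D) + √(3.17ν²L/(gD³h_f))]
√(gD⁵h_f/L) = √(9.81·0.301⁵·3.75/827) = 0.01048
ε/(3.7D) = 1.44×10^-6; √(3.17ν²L/(gD³h_f)) = 4.09×10^-5
Q = -0.965·0.01048·ln(4.233×10^-5) = 0.1019 m³/s
Check: V = 1.43 m/s, Re = 5.39×10^5, f = 0.01301, h_f = 3.73 m ≈ 3.75 m ✓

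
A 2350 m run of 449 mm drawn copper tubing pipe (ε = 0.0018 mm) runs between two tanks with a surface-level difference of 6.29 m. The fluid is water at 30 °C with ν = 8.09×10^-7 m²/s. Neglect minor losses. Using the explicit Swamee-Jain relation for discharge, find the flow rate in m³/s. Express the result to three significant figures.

Q ≈ 0.220 m³/s

Swamee-Jain (Type II): Q = -0.965·√(gD⁵h_f/L)·ln[ε/(3.7D) + √(3.17ν²L/(gD³h_f))]
√(gD⁵h_f/L) = √(9.81·0.449⁵·6.29/2350) = 0.02189
ε/(3.7D) = 1.08×10^-6; √(3.17ν²L/(gD³h_f)) = 2.95×10^-5
Q = -0.965·0.02189·ln(3.063×10^-5) = 0.2196 m³/s
Check: V = 1.39 m/s, Re = 7.70×10^5, f = 0.01222, h_f = 6.27 m ≈ 6.29 m ✓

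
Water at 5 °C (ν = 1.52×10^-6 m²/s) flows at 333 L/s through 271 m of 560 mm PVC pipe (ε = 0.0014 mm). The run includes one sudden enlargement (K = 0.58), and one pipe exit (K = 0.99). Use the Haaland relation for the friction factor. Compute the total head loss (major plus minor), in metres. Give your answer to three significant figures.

H_L ≈ 0.737 m

V = 4Q/(πD²) = 1.352 m/s; V²/2g = 0.09317 m
Re = 4.98×10^5, ε/D = 2.50×10^-6 → f = 0.01310 (Haaland)
Major: h_f = f(L/D)·V²/2g = 0.01310·483.9·0.09317 = 0.5906 m
Minor: ΣK = 1.57; h_m = ΣK·V²/2g = 0.1463 m
Total H_L = 0.5906 + 0.1463 = 0.7369 m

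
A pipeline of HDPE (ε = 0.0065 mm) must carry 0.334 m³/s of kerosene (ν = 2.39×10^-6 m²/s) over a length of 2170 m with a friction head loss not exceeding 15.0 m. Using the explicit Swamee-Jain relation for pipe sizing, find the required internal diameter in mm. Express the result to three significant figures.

Swamee-Jain (Type III): D = 0.66·[ε^1.25·(LQ²/(gh_f))^4.75 + ν·Q^9.4·(L/(gh_f))^5.2]^0.04
LQ²/(gh_f) = 1.645; L/(gh_f) = 14.75
Term 1 = ε^1.25·(…)^4.75 = 3.49×10^-6; Term 2 = ν·Q^9.4·(…)^5.2 = 9.52×10^-5
D = 0.66·(3.49×10^-6 + 9.52×10^-5)^0.04 = 0.4564 m = 456 mm
Check: V = 2.04 m/s, Re = 3.90×10^5, f = 0.01389, h_f = 14.0 m ≈ 15.0 m ✓

D ≈ 456 mm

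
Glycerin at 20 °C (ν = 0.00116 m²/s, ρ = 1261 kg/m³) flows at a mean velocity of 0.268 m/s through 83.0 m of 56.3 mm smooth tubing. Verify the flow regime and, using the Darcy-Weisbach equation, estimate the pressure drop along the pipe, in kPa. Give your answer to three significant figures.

Re = VD/ν = 0.268·0.05630/0.00116 = 13.0 → laminar (Re < 2300)
f = 64/Re = 4.920
h_f = f(L/D)V²/(2g) = 4.920·(83.0/0.05630)·0.268²/(2·9.81) = 26.55 m
Δp = ρg·h_f = 1261·9.81·26.55 = 328.5 kPa

Δp ≈ 328 kPa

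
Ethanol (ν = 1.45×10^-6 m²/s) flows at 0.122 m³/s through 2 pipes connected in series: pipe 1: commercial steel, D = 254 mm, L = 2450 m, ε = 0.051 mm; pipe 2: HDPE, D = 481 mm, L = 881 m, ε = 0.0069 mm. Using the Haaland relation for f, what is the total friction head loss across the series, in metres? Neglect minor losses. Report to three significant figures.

H ≈ 44.9 m

Pipe 1: V = 2.408 m/s, Re = 4.22×10^5, ε/D = 2.01×10^-4, f = 0.01553, h_1 = f(L/D)V²/2g = 44.25 m
Pipe 2: V = 0.6714 m/s, Re = 2.23×10^5, ε/D = 1.43×10^-5, f = 0.01527, h_2 = f(L/D)V²/2g = 0.6427 m
Series → Q common, losses add: H = Σh = 44.89 m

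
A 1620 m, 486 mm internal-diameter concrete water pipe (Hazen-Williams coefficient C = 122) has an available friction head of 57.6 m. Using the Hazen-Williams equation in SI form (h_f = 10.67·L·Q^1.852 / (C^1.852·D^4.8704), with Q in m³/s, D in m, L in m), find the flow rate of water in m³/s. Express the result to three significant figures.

Rearranging: Q = [h_f·C^1.852·D^4.8704 / (10.67·L)]^(1/1.852)
Q = [57.6·122^1.852·0.486^4.8704 / (10.67·1620)]^0.540 = 0.8407 m³/s

Q ≈ 0.841 m³/s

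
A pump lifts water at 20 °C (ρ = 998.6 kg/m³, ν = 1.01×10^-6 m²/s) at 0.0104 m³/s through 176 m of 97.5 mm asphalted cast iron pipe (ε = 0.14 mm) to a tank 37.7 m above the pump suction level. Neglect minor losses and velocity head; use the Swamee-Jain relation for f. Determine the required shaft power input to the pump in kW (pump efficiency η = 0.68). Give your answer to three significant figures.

V = 4Q/(πD²) = 1.393 m/s; Re = 1.34×10^5; ε/D = 0.00144; f = 0.02326
h_f = f(L/D)V²/2g = 4.153 m
Total head H = z + h_f = 37.7 + 4.153 = 41.85 m
P_hyd = ρgQH = 998.6·9.81·0.0104·41.85 = 4.264 kW
P_shaft = P_hyd/η = 4.264/0.68 = 6.271 kW

P_shaft ≈ 6.27 kW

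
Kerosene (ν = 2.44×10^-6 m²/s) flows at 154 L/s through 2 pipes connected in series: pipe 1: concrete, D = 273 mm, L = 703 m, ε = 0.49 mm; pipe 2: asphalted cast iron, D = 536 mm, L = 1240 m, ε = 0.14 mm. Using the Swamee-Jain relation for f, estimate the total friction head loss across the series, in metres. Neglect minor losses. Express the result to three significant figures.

H ≈ 22.4 m

Pipe 1: V = 2.631 m/s, Re = 2.94×10^5, ε/D = 0.00179, f = 0.02357, h_1 = f(L/D)V²/2g = 21.41 m
Pipe 2: V = 0.6825 m/s, Re = 1.50×10^5, ε/D = 2.61×10^-4, f = 0.01820, h_2 = f(L/D)V²/2g = 0.9996 m
Series → Q common, losses add: H = Σh = 22.41 m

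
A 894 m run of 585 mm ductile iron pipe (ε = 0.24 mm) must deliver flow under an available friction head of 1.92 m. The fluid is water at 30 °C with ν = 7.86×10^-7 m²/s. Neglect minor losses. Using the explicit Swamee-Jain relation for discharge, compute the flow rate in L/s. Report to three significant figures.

Q ≈ 327 L/s

Swamee-Jain (Type II): Q = -0.965·√(gD⁵h_f/L)·ln[ε/(3.7D) + √(3.17ν²L/(gD³h_f))]
√(gD⁵h_f/L) = √(9.81·0.585⁵·1.92/894) = 0.03799
ε/(3.7D) = 1.11×10^-4; √(3.17ν²L/(gD³h_f)) = 2.15×10^-5
Q = -0.965·0.03799·ln(1.324×10^-4) = 0.3274 m³/s
Check: V = 1.22 m/s, Re = 9.07×10^5, f = 0.01672, h_f = 1.93 m ≈ 1.92 m ✓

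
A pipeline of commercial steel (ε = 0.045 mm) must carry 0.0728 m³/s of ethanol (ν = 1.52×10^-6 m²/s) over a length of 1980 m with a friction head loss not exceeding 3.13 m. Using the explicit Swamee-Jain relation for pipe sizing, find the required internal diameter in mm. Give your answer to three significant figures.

D ≈ 347 mm

Swamee-Jain (Type III): D = 0.66·[ε^1.25·(LQ²/(gh_f))^4.75 + ν·Q^9.4·(L/(gh_f))^5.2]^0.04
LQ²/(gh_f) = 0.3418; L/(gh_f) = 64.48
Term 1 = ε^1.25·(…)^4.75 = 2.25×10^-8; Term 2 = ν·Q^9.4·(…)^5.2 = 7.85×10^-8
D = 0.66·(2.25×10^-8 + 7.85×10^-8)^0.04 = 0.3465 m = 347 mm
Check: V = 0.772 m/s, Re = 1.76×10^5, f = 0.01695, h_f = 2.94 m ≈ 3.13 m ✓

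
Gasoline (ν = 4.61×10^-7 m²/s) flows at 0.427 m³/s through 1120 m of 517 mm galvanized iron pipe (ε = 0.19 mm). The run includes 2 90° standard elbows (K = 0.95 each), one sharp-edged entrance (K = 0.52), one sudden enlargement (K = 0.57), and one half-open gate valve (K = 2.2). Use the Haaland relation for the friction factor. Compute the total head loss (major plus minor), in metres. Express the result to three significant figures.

H_L ≈ 8.35 m

V = 4Q/(πD²) = 2.034 m/s; V²/2g = 0.2109 m
Re = 2.28×10^6, ε/D = 3.68×10^-4 → f = 0.01588 (Haaland)
Major: h_f = f(L/D)·V²/2g = 0.01588·2166·0.2109 = 7.255 m
Minor: ΣK = 5.19; h_m = ΣK·V²/2g = 1.094 m
Total H_L = 7.255 + 1.094 = 8.350 m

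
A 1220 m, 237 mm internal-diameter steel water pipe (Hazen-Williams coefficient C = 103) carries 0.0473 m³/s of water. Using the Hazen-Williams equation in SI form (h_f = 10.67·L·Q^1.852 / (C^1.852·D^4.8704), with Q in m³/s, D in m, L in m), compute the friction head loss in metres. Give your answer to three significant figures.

h_f = 10.67·1220·0.0473^1.852 / (103^1.852·0.237^4.8704) = 9.502 m

h_f ≈ 9.50 m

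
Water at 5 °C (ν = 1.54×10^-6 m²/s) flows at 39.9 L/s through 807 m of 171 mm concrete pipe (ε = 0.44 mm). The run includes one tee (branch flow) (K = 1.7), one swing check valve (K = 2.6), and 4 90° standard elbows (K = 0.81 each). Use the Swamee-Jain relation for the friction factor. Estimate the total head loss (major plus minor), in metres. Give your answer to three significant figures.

H_L ≈ 20.1 m

V = 4Q/(πD²) = 1.737 m/s; V²/2g = 0.1538 m
Re = 1.93×10^5, ε/D = 0.00257 → f = 0.02603 (Swamee-Jain)
Major: h_f = f(L/D)·V²/2g = 0.02603·4719·0.1538 = 18.90 m
Minor: ΣK = 7.54; h_m = ΣK·V²/2g = 1.160 m
Total H_L = 18.90 + 1.160 = 20.06 m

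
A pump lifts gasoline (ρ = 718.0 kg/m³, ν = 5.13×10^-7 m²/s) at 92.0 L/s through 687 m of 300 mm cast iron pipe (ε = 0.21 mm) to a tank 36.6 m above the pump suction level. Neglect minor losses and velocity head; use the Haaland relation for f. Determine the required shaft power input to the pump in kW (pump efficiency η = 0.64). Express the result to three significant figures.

V = 4Q/(πD²) = 1.302 m/s; Re = 7.61×10^5; ε/D = 7.00×10^-4; f = 0.01852
h_f = f(L/D)V²/2g = 3.662 m
Total head H = z + h_f = 36.6 + 3.662 = 40.26 m
P_hyd = ρgQH = 718.0·9.81·0.0920·40.26 = 26.09 kW
P_shaft = P_hyd/η = 26.09/0.64 = 40.77 kW

P_shaft ≈ 40.8 kW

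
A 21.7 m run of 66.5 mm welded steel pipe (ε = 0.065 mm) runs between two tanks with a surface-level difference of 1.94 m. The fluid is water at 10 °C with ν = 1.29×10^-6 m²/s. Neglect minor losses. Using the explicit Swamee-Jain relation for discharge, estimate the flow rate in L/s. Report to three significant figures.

Swamee-Jain (Type II): Q = -0.965·√(gD⁵h_f/L)·ln[ε/(3.7D) + √(3.17ν²L/(gD³h_f))]
√(gD⁵h_f/L) = √(9.81·0.0665⁵·1.94/21.7) = 0.001068
ε/(3.7D) = 2.64×10^-4; √(3.17ν²L/(gD³h_f)) = 1.43×10^-4
Q = -0.965·0.001068·ln(4.072×10^-4) = 0.008045 m³/s
Check: V = 2.32 m/s, Re = 1.19×10^5, f = 0.02191, h_f = 1.96 m ≈ 1.94 m ✓

Q ≈ 8.05 L/s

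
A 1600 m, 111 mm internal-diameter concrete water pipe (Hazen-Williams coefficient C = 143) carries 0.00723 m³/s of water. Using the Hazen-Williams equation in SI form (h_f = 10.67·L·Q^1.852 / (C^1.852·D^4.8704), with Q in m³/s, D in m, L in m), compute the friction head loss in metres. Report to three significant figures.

h_f = 10.67·1600·0.00723^1.852 / (143^1.852·0.111^4.8704) = 8.421 m

h_f ≈ 8.42 m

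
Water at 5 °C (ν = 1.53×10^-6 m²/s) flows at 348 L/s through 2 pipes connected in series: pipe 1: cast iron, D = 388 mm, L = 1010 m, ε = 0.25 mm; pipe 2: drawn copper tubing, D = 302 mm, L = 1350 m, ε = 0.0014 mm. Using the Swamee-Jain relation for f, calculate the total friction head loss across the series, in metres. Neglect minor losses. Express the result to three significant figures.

H ≈ 84.6 m

Pipe 1: V = 2.943 m/s, Re = 7.46×10^5, ε/D = 6.44×10^-4, f = 0.01835, h_1 = f(L/D)V²/2g = 21.10 m
Pipe 2: V = 4.858 m/s, Re = 9.59×10^5, ε/D = 4.64×10^-6, f = 0.01180, h_2 = f(L/D)V²/2g = 63.47 m
Series → Q common, losses add: H = Σh = 84.56 m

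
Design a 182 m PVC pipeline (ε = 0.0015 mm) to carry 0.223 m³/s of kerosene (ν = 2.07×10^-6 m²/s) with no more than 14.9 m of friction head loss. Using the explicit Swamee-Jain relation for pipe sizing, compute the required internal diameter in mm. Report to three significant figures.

D ≈ 233 mm

Swamee-Jain (Type III): D = 0.66·[ε^1.25·(LQ²/(gh_f))^4.75 + ν·Q^9.4·(L/(gh_f))^5.2]^0.04
LQ²/(gh_f) = 0.06192; L/(gh_f) = 1.245
Term 1 = ε^1.25·(…)^4.75 = 9.58×10^-14; Term 2 = ν·Q^9.4·(…)^5.2 = 4.84×10^-12
D = 0.66·(9.58×10^-14 + 4.84×10^-12)^0.04 = 0.2330 m = 233 mm
Check: V = 5.23 m/s, Re = 5.89×10^5, f = 0.01283, h_f = 14.0 m ≈ 14.9 m ✓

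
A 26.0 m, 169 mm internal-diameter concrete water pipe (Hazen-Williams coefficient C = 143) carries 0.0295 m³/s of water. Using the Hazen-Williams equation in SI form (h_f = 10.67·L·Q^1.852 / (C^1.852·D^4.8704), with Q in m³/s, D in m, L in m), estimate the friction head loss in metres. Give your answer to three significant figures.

h_f = 10.67·26.0·0.0295^1.852 / (143^1.852·0.169^4.8704) = 0.2388 m

h_f ≈ 0.239 m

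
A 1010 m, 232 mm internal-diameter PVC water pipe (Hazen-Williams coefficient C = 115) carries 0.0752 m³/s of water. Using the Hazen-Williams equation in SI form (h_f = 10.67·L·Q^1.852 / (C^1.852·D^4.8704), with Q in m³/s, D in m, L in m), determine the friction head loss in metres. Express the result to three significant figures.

h_f ≈ 16.8 m

h_f = 10.67·1010·0.0752^1.852 / (115^1.852·0.232^4.8704) = 16.79 m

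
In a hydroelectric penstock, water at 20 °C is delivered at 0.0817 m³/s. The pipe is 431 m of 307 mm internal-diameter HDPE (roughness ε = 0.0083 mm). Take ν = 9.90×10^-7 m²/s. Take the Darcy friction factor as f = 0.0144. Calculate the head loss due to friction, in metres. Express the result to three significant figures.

V = 4Q/(πD²) = 4·0.0817/(π·0.307²) = 1.104 m/s
h_f = f(L/D)V²/(2g) = 0.01440·(431/0.307)·1.104²/(2·9.81) = 1.255 m

h_f ≈ 1.26 m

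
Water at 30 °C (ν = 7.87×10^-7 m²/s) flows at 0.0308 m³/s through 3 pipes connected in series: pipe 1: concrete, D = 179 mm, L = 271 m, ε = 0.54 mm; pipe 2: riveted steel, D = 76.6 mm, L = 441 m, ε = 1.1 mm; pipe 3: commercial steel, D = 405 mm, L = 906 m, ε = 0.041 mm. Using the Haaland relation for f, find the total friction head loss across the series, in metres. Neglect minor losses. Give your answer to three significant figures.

H ≈ 569 m

Pipe 1: V = 1.224 m/s, Re = 2.78×10^5, ε/D = 0.00302, f = 0.02669, h_1 = f(L/D)V²/2g = 3.085 m
Pipe 2: V = 6.683 m/s, Re = 6.51×10^5, ε/D = 0.0144, f = 0.04316, h_2 = f(L/D)V²/2g = 565.8 m
Pipe 3: V = 0.2391 m/s, Re = 1.23×10^5, ε/D = 1.01×10^-4, f = 0.01759, h_3 = f(L/D)V²/2g = 0.1146 m
Series → Q common, losses add: H = Σh = 569.0 m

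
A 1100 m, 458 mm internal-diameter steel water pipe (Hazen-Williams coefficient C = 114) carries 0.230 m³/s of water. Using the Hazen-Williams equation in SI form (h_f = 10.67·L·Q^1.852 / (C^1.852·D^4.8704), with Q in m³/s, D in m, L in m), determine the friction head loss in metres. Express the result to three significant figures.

h_f ≈ 5.37 m

h_f = 10.67·1100·0.230^1.852 / (114^1.852·0.458^4.8704) = 5.368 m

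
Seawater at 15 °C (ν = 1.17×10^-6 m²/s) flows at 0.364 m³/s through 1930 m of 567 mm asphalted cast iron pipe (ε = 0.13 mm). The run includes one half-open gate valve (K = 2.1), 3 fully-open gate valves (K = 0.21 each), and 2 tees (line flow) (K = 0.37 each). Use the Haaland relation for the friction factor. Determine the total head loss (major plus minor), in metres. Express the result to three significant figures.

H_L ≈ 5.85 m

V = 4Q/(πD²) = 1.442 m/s; V²/2g = 0.1059 m
Re = 6.99×10^5, ε/D = 2.29×10^-4 → f = 0.01520 (Haaland)
Major: h_f = f(L/D)·V²/2g = 0.01520·3404·0.1059 = 5.482 m
Minor: ΣK = 3.47; h_m = ΣK·V²/2g = 0.3676 m
Total H_L = 5.482 + 0.3676 = 5.849 m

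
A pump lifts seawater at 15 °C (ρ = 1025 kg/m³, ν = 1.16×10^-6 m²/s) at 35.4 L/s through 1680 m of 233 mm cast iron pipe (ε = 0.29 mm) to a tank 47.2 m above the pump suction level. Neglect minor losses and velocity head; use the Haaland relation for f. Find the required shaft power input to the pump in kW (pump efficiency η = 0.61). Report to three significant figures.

V = 4Q/(πD²) = 0.8302 m/s; Re = 1.67×10^5; ε/D = 0.00124; f = 0.02204
h_f = f(L/D)V²/2g = 5.582 m
Total head H = z + h_f = 47.2 + 5.582 = 52.78 m
P_hyd = ρgQH = 1025·9.81·0.0354·52.78 = 18.79 kW
P_shaft = P_hyd/η = 18.79/0.61 = 30.80 kW

P_shaft ≈ 30.8 kW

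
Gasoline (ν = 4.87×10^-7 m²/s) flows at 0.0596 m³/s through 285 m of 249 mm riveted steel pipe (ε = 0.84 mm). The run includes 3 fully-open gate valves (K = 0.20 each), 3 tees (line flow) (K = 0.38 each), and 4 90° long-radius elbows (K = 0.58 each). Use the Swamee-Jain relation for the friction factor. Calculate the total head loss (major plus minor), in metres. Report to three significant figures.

H_L ≈ 2.70 m

V = 4Q/(πD²) = 1.224 m/s; V²/2g = 0.07635 m
Re = 6.26×10^5, ε/D = 0.00337 → f = 0.02734 (Swamee-Jain)
Major: h_f = f(L/D)·V²/2g = 0.02734·1145·0.07635 = 2.389 m
Minor: ΣK = 4.06; h_m = ΣK·V²/2g = 0.3100 m
Total H_L = 2.389 + 0.3100 = 2.699 m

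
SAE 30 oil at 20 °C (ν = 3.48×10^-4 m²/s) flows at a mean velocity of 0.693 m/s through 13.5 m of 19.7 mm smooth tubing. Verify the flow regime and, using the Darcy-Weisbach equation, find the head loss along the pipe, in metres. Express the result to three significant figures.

h_f ≈ 27.4 m

Re = VD/ν = 0.693·0.01970/3.48×10^-4 = 39.2 → laminar (Re < 2300)
f = 64/Re = 1.631
h_f = f(L/D)V²/(2g) = 1.631·(13.5/0.01970)·0.693²/(2·9.81) = 27.36 m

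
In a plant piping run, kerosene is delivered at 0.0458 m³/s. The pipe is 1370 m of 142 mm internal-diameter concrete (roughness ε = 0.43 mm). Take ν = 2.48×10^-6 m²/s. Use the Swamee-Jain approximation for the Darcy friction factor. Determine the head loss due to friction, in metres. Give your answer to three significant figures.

h_f ≈ 112 m

V = 4Q/(πD²) = 4·0.0458/(π·0.142²) = 2.892 m/s
Re = VD/ν = 2.892·0.142/2.48×10^-6 = 1.66×10^5 → turbulent
ε/D = 0.43/142 = 0.00303
Swamee-Jain: f = 0.02723
h_f = f(L/D)V²/(2g) = 0.02723·(1370/0.142)·2.892²/(2·9.81) = 112.0 m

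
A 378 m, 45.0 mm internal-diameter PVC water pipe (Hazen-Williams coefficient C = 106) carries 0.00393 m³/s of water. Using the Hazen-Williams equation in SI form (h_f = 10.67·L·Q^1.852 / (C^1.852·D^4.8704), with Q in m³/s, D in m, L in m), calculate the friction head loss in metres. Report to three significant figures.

h_f = 10.67·378·0.00393^1.852 / (106^1.852·0.0450^4.8704) = 90.99 m

h_f ≈ 91.0 m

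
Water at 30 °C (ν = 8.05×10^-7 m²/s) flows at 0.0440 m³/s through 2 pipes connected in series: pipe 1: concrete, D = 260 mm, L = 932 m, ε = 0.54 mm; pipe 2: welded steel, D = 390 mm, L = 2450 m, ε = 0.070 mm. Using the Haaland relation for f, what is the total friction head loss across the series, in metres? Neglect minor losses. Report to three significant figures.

Pipe 1: V = 0.8287 m/s, Re = 2.68×10^5, ε/D = 0.00208, f = 0.02428, h_1 = f(L/D)V²/2g = 3.047 m
Pipe 2: V = 0.3683 m/s, Re = 1.78×10^5, ε/D = 1.79×10^-4, f = 0.01701, h_2 = f(L/D)V²/2g = 0.7387 m
Series → Q common, losses add: H = Σh = 3.786 m

H ≈ 3.79 m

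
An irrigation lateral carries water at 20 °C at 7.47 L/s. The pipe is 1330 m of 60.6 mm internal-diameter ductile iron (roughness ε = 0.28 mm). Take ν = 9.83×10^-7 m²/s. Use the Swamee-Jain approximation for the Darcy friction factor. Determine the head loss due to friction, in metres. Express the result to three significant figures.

V = 4Q/(πD²) = 4·0.00747/(π·0.0606²) = 2.590 m/s
Re = VD/ν = 2.590·0.0606/9.83×10^-7 = 1.60×10^5 → turbulent
ε/D = 0.28/60.6 = 0.00462
Swamee-Jain: f = 0.03048
h_f = f(L/D)V²/(2g) = 0.03048·(1330/0.0606)·2.590²/(2·9.81) = 228.7 m

h_f ≈ 229 m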